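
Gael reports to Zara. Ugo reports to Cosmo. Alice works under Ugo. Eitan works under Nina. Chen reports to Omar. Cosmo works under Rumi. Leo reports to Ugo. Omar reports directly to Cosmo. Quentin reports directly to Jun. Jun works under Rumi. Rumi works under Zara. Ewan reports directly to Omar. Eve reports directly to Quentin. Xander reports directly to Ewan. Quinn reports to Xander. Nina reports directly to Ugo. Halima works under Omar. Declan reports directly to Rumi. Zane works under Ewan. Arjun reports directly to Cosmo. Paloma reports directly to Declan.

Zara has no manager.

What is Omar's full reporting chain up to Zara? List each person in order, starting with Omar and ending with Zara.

Omar reports to Cosmo. Cosmo reports to Rumi. Rumi reports to Zara. Zara is at the top.

Omar -> Cosmo -> Rumi -> Zara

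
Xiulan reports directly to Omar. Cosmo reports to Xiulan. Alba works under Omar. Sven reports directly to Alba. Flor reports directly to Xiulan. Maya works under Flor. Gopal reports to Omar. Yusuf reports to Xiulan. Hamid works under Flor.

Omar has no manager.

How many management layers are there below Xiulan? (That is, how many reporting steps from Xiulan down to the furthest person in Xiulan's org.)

2

The longest chain under Xiulan runs Xiulan → Flor → Hamid, which is 2 levels below Xiulan.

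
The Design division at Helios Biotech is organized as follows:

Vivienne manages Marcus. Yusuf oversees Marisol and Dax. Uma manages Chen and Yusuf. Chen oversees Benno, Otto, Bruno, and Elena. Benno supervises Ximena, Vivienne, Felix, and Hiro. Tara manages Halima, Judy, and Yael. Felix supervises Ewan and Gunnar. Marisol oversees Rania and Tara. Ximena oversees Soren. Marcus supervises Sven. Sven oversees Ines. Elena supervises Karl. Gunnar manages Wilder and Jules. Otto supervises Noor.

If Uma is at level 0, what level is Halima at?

Chain from Halima up to Uma: Halima → Tara → Marisol → Yusuf → Uma. That is 4 steps up, so Halima is 4 levels below Uma.

4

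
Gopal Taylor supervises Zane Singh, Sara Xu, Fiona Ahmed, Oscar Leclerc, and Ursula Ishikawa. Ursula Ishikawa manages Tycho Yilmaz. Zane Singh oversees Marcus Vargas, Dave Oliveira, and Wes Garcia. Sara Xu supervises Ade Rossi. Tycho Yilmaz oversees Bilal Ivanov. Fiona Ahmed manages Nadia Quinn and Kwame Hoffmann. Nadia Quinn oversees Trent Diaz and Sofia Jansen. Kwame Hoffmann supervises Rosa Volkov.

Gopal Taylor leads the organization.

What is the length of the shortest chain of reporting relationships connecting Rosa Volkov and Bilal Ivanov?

Rosa Volkov is 3 levels below Gopal Taylor, and Bilal Ivanov is 3 levels below Gopal Taylor (their lowest common manager). The shortest path runs up from Rosa Volkov to Gopal Taylor and back down to Bilal Ivanov: 3 + 3 = 6 links.

6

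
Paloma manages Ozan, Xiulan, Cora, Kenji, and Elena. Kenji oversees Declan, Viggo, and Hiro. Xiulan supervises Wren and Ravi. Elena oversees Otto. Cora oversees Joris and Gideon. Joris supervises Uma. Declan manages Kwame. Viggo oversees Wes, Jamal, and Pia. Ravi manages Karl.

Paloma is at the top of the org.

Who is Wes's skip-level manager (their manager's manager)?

Wes reports to Viggo, and Viggo reports to Kenji. So Wes's skip-level manager is Kenji.

Kenji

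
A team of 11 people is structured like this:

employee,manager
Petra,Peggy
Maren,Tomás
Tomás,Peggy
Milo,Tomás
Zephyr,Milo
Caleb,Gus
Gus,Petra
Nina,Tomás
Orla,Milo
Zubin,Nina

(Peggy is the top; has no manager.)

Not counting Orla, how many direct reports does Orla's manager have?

1

Orla reports to Milo. Milo's other direct reports are Zephyr — 1 peer.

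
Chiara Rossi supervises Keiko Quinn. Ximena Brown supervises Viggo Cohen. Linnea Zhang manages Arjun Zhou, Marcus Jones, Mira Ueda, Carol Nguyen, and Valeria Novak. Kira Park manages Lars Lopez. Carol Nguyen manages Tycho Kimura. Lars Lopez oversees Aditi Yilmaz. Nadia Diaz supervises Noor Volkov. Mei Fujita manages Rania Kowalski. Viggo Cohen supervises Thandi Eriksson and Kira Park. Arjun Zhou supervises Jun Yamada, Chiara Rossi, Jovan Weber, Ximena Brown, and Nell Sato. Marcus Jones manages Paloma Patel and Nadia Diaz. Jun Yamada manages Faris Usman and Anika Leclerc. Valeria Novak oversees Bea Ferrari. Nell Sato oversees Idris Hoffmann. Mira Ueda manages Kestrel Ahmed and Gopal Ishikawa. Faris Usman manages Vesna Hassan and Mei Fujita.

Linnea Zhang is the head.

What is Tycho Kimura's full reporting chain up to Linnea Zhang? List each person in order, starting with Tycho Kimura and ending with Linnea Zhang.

Tycho Kimura -> Carol Nguyen -> Linnea Zhang

Tycho Kimura reports to Carol Nguyen. Carol Nguyen reports to Linnea Zhang. Linnea Zhang is at the top.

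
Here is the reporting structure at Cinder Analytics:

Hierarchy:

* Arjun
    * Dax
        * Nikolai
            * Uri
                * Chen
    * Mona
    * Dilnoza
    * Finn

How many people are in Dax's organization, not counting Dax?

3

Dax directly manages Nikolai. Under Nikolai: Uri, Chen (2). That's 3 in total.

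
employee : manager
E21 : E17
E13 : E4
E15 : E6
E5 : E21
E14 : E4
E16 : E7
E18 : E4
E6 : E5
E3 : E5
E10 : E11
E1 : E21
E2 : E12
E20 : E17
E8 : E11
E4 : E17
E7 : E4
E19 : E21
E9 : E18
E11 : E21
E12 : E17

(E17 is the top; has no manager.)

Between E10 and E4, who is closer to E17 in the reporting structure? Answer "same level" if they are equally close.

E10 is 3 levels below E17; E4 is 1. E4 is higher.

E4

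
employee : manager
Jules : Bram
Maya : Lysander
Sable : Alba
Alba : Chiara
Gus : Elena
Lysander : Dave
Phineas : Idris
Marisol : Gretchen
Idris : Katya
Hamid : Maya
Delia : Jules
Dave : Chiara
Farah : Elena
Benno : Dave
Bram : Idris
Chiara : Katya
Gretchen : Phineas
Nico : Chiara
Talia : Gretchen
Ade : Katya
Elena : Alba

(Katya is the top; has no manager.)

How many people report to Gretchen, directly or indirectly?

Gretchen directly manages Talia, Marisol. Talia has no reports. Marisol has no reports. So Gretchen's organization is 2 direct reports plus everyone under them: 1 + 1 = 2.

2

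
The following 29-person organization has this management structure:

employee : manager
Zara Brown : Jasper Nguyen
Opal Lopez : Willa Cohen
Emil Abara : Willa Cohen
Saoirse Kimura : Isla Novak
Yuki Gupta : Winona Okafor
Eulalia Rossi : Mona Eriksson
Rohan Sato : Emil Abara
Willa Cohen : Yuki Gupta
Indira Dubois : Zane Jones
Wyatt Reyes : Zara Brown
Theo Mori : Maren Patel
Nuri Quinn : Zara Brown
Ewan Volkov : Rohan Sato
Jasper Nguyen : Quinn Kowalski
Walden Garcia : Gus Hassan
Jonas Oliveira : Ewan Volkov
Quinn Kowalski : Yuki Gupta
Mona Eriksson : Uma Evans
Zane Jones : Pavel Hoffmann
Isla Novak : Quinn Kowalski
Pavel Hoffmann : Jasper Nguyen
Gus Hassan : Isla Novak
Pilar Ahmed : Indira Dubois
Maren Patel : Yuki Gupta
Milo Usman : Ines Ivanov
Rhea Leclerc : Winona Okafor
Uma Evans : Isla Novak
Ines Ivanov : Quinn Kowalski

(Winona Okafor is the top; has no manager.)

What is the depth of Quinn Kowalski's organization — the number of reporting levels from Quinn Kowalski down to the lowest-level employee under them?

The longest chain under Quinn Kowalski runs Quinn Kowalski → Jasper Nguyen → Pavel Hoffmann → Zane Jones → Indira Dubois → Pilar Ahmed, which is 5 levels below Quinn Kowalski.

5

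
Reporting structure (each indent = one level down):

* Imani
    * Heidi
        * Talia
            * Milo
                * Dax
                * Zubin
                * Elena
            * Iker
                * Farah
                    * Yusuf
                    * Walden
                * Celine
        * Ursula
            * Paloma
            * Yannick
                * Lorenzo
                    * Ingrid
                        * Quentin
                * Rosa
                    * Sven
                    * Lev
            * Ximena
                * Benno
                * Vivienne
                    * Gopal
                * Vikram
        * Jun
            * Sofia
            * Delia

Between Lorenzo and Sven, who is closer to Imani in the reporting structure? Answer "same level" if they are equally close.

Lorenzo is 4 levels below Imani; Sven is 5. Lorenzo is higher.

Lorenzo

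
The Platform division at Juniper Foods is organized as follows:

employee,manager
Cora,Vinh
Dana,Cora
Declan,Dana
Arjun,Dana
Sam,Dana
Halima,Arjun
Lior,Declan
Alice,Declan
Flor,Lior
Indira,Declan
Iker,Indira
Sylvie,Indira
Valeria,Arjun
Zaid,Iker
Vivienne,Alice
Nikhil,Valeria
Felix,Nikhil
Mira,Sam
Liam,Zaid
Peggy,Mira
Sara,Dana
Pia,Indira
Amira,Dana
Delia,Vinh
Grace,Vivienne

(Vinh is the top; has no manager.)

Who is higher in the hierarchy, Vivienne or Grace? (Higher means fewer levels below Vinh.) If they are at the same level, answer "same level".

Vivienne is 5 levels below Vinh; Grace is 6. Vivienne is higher.

Vivienne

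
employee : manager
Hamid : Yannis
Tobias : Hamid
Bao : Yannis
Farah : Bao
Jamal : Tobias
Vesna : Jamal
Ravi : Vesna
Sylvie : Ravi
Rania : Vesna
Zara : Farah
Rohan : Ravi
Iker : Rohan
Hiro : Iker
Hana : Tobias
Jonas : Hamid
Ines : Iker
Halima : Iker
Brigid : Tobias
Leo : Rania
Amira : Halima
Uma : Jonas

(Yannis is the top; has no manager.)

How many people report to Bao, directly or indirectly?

Bao directly manages Farah. Under Farah: Zara (1). That's 2 in total.

2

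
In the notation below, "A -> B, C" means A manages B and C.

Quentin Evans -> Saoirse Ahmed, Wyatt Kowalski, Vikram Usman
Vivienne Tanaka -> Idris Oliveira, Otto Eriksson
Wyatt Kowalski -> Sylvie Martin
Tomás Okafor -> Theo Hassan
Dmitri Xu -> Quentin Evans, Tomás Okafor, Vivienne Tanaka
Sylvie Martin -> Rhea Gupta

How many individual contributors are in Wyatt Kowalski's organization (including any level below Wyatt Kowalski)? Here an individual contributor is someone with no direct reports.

1

The only person in Wyatt Kowalski's organization with no one reporting to them is Rhea Gupta. That is 1.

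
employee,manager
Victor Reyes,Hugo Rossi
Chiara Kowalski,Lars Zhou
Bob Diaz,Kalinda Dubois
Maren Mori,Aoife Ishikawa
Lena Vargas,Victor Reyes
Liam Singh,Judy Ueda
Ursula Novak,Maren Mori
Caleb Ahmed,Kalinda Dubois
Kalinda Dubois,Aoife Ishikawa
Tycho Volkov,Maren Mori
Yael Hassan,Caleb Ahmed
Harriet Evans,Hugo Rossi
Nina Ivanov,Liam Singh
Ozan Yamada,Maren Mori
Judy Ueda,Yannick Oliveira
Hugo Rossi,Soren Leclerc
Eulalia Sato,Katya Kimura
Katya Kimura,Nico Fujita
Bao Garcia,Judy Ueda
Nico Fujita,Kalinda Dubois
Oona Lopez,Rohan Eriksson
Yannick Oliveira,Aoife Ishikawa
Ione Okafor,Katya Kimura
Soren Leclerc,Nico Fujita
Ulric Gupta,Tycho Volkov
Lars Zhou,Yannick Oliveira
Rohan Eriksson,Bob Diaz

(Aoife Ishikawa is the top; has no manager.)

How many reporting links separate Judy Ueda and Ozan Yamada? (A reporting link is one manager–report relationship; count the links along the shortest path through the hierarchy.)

4

Judy Ueda is 2 levels below Aoife Ishikawa, and Ozan Yamada is 2 levels below Aoife Ishikawa (their lowest common manager). The shortest path runs up from Judy Ueda to Aoife Ishikawa and back down to Ozan Yamada: 2 + 2 = 4 links.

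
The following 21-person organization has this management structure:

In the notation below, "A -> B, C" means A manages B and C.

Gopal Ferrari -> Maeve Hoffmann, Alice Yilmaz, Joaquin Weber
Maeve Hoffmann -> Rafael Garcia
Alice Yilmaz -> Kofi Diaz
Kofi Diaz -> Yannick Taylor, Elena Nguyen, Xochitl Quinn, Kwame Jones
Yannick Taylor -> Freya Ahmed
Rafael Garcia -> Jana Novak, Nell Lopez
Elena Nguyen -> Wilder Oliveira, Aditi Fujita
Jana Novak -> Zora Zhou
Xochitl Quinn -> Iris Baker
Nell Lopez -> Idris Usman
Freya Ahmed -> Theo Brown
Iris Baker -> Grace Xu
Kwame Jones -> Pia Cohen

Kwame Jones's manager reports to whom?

Alice Yilmaz

Kwame Jones reports to Kofi Diaz, and Kofi Diaz reports to Alice Yilmaz. So Kwame Jones's skip-level manager is Alice Yilmaz.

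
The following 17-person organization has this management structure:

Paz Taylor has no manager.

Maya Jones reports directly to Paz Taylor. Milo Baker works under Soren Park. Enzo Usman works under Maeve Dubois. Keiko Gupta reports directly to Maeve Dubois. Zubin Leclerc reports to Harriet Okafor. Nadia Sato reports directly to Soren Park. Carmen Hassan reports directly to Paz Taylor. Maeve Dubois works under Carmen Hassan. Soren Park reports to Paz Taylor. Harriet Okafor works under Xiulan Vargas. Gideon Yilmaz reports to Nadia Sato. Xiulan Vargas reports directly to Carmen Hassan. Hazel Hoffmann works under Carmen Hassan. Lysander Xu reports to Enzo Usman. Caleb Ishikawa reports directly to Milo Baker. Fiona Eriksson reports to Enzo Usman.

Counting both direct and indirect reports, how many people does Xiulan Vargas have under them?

Xiulan Vargas directly manages Harriet Okafor. Under Harriet Okafor: Zubin Leclerc (1). That's 2 in total.

2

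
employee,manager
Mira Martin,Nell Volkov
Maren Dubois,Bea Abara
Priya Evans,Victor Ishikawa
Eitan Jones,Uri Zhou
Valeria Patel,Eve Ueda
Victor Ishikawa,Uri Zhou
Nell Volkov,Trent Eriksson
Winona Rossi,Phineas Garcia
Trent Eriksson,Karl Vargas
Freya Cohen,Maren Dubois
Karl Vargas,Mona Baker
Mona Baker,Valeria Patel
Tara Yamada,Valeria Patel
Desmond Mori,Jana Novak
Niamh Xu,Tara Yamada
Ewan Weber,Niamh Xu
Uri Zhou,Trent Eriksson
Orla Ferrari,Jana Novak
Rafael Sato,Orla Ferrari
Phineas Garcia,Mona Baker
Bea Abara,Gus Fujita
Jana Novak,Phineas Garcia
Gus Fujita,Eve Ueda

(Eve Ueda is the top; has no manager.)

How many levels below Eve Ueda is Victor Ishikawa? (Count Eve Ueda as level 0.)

6

Chain from Victor Ishikawa up to Eve Ueda: Victor Ishikawa → Uri Zhou → Trent Eriksson → Karl Vargas → Mona Baker → Valeria Patel → Eve Ueda. That is 6 steps up, so Victor Ishikawa is 6 levels below Eve Ueda.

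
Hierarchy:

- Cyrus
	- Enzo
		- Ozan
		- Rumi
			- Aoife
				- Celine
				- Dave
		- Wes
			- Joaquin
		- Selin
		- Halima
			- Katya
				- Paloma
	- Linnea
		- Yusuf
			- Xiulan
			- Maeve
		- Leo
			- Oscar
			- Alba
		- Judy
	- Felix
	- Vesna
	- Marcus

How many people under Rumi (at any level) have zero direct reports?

The people in Rumi's organization with no one reporting to them are Dave, Celine. That is 2.

2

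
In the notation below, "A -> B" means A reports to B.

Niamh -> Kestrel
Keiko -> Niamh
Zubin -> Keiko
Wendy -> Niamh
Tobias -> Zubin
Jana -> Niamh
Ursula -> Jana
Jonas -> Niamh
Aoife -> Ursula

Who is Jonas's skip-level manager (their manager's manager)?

Jonas reports to Niamh, and Niamh reports to Kestrel. So Jonas's skip-level manager is Kestrel.

Kestrel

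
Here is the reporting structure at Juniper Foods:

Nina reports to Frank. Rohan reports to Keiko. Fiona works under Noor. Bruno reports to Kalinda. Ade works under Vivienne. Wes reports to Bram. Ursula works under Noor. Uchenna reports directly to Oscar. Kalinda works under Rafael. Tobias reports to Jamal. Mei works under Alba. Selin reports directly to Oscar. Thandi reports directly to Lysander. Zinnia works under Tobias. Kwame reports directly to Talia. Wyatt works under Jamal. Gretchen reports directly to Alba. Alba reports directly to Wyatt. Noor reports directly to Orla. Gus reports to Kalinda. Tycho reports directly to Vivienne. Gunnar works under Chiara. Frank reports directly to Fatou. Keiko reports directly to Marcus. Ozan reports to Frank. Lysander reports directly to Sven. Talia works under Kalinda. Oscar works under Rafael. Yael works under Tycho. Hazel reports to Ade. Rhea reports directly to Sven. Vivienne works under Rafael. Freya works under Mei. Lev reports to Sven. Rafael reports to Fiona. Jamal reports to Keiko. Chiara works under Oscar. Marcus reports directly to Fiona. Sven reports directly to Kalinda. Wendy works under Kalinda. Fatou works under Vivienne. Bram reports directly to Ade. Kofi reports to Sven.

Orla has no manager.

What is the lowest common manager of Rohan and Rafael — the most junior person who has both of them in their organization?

Rohan's chain of managers is Keiko, Marcus, Fiona, Noor, Orla. Rafael's chain of managers is Fiona, Noor, Orla. The first manager that appears in both chains is Fiona.

Fiona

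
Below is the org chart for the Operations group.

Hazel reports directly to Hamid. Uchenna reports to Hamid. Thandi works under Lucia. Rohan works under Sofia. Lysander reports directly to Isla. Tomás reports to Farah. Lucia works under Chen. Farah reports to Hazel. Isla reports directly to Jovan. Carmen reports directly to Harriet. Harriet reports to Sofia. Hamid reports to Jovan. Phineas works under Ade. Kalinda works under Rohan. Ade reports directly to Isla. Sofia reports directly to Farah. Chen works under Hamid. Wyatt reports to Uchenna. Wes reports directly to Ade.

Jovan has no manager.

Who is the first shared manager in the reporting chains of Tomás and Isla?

Jovan

Tomás's chain of managers is Farah, Hazel, Hamid, Jovan. Isla's chain of managers is Jovan. The first manager that appears in both chains is Jovan.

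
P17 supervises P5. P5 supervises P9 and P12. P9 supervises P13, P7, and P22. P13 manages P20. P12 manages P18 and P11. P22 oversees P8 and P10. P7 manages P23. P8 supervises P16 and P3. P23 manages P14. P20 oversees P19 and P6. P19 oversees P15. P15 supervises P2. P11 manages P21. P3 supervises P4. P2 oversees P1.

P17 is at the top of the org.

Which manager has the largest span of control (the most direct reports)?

Direct-report counts: P17 has 1; P5 has 2; P12 has 2; P11 has 1; P9 has 3; P7 has 1; P23 has 1; P22 has 2; P8 has 2; P3 has 1; P13 has 1; P20 has 2; P19 has 1; P15 has 1; P2 has 1. The largest is 3, held by P9.

P9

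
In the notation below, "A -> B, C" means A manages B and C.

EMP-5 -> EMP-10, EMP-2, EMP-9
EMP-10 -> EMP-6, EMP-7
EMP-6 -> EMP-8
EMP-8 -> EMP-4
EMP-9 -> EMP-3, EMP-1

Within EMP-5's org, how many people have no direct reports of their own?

The people in EMP-5's organization with no one reporting to them are EMP-1, EMP-3, EMP-2, EMP-7, EMP-4. That is 5.

5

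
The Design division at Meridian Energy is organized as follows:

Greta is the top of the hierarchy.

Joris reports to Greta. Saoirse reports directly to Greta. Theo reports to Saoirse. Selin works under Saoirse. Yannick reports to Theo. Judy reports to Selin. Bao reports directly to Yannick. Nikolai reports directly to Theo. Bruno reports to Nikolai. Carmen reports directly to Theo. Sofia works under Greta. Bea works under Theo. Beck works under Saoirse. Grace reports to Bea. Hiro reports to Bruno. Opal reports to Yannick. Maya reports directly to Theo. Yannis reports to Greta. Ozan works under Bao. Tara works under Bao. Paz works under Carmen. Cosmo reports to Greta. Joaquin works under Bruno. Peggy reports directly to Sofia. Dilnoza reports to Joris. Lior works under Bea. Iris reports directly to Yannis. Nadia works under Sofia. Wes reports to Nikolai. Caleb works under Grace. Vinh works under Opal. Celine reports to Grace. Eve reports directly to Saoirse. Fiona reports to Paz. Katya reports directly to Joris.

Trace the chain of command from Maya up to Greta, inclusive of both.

Maya reports to Theo. Theo reports to Saoirse. Saoirse reports to Greta. Greta is at the top.

Maya -> Theo -> Saoirse -> Greta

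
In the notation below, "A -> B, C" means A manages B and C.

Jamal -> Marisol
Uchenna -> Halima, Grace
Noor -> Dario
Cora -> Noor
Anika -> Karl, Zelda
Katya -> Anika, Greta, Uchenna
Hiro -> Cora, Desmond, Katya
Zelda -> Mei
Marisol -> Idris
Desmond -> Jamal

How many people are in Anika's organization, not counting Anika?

Anika directly manages Karl, Zelda. Karl has no reports. Under Zelda: Mei (1). So Anika's organization is 2 direct reports plus everyone under them: 1 + 2 = 3.

3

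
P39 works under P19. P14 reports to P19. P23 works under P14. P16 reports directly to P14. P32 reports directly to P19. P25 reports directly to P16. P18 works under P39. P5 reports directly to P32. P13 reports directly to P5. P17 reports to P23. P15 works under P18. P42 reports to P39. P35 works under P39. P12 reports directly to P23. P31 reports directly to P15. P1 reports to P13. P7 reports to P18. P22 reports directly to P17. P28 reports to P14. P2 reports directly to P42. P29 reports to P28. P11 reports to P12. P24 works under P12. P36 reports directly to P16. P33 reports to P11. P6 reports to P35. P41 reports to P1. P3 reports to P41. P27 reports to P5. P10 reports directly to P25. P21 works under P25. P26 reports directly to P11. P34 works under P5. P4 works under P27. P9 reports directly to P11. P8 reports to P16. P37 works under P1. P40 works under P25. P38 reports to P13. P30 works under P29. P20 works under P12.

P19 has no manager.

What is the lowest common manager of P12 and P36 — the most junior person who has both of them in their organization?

P12's chain of managers is P23, P14, P19. P36's chain of managers is P16, P14, P19. The first manager that appears in both chains is P14.

P14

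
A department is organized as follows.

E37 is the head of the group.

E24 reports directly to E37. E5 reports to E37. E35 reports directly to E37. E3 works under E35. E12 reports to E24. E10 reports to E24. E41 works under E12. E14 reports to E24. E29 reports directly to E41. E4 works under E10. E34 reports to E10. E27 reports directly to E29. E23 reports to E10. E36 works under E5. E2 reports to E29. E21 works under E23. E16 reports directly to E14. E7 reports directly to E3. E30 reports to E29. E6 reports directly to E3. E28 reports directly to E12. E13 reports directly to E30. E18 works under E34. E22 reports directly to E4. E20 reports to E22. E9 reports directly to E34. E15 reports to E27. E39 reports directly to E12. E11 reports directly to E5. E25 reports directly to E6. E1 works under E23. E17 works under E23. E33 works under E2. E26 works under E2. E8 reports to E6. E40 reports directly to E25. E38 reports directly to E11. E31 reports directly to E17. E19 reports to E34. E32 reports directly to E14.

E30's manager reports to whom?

E30 reports to E29, and E29 reports to E41. So E30's skip-level manager is E41.

E41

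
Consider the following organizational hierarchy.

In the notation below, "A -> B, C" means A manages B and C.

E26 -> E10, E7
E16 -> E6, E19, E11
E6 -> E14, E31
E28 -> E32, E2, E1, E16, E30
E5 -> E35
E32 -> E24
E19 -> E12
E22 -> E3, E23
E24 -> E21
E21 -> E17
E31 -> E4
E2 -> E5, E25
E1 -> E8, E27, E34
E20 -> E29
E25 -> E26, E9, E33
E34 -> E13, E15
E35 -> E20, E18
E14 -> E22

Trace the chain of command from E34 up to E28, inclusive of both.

E34 reports to E1. E1 reports to E28. E28 is at the top.

E34 -> E1 -> E28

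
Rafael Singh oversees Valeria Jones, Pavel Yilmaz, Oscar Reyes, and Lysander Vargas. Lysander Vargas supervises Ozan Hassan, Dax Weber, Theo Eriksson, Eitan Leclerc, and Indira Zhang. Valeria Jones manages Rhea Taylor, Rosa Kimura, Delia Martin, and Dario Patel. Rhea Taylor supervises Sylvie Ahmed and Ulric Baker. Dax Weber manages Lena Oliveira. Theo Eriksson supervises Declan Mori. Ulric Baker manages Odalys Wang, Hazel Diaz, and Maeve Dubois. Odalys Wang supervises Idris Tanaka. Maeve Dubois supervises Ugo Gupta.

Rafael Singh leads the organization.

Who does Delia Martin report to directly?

Valeria Jones

Delia Martin reports directly to Valeria Jones.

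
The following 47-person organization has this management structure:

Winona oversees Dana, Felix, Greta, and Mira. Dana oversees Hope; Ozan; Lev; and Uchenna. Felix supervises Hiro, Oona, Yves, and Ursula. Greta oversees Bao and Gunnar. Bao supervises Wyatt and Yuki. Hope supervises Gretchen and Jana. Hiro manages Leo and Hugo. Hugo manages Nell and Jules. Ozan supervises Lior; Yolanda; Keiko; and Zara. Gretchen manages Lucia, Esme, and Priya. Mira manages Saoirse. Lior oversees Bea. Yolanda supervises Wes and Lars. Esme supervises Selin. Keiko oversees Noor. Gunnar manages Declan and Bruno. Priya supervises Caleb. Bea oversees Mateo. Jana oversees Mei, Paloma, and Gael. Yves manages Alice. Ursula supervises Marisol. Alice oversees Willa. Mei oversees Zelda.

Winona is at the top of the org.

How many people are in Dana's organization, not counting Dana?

24

Dana directly manages Hope, Ozan, Lev, Uchenna. Under Hope: Jana, Gael, Paloma, Mei, Zelda, Gretchen, Priya, Caleb, Esme, Selin, Lucia (11). Under Ozan: Zara, Keiko, Noor, Yolanda, Lars, Wes, Lior, Bea, Mateo (9). Lev has no reports. Uchenna has no reports. So Dana's organization is 4 direct reports plus everyone under them: 12 + 10 + 1 + 1 = 24.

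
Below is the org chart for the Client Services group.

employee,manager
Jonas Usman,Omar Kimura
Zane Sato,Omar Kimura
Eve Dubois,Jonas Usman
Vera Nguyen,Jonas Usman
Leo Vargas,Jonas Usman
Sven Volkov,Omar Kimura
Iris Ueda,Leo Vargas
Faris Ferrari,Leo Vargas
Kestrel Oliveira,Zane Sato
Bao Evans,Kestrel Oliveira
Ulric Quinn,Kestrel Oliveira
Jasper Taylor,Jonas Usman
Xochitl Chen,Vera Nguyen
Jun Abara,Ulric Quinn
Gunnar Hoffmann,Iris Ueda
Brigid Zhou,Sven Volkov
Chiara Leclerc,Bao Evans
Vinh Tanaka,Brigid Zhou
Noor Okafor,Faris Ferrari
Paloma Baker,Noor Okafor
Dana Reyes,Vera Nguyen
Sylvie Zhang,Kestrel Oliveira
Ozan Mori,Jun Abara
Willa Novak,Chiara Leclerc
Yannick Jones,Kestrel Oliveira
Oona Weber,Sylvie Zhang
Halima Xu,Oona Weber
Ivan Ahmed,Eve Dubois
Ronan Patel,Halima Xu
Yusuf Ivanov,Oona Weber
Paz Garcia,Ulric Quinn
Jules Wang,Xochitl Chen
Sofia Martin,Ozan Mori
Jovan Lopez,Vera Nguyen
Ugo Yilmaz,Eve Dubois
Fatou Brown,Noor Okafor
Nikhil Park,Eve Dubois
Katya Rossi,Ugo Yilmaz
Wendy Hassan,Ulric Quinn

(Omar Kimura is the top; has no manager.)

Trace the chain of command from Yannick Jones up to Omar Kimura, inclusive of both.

Yannick Jones -> Kestrel Oliveira -> Zane Sato -> Omar Kimura

Yannick Jones reports to Kestrel Oliveira. Kestrel Oliveira reports to Zane Sato. Zane Sato reports to Omar Kimura. Omar Kimura is at the top.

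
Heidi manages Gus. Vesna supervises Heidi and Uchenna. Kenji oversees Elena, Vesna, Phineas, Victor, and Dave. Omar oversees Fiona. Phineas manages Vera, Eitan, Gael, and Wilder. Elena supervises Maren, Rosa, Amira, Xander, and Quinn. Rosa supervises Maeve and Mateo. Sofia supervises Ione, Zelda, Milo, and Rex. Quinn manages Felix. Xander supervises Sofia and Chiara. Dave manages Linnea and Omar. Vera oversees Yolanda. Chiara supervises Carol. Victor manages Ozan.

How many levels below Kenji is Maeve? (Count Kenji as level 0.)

Chain from Maeve up to Kenji: Maeve → Rosa → Elena → Kenji. That is 3 steps up, so Maeve is 3 levels below Kenji.

3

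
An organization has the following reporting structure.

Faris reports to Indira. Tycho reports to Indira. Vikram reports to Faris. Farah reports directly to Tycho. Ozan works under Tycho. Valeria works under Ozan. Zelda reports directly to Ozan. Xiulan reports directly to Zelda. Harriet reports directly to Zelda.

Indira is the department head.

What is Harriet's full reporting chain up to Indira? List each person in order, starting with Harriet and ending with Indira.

Harriet reports to Zelda. Zelda reports to Ozan. Ozan reports to Tycho. Tycho reports to Indira. Indira is at the top.

Harriet -> Zelda -> Ozan -> Tycho -> Indira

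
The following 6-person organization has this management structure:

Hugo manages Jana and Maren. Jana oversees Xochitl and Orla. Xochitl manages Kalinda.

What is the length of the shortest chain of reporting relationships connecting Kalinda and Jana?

Kalinda is in Jana's organization: the chain from Kalinda up to Jana is Kalinda → Xochitl → Jana, which is 2 links.

2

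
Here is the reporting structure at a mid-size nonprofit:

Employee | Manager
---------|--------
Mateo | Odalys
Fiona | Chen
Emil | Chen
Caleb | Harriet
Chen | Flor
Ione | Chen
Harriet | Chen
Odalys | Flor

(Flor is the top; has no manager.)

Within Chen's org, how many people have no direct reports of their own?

4

The people in Chen's organization with no one reporting to them are Emil, Ione, Fiona, Caleb. That is 4.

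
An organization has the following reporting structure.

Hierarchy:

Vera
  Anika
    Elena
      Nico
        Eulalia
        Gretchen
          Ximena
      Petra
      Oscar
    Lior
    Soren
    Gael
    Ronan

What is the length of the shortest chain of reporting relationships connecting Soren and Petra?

3

Soren is 1 level below Anika, and Petra is 2 levels below Anika (their lowest common manager). The shortest path runs up from Soren to Anika and back down to Petra: 1 + 2 = 3 links.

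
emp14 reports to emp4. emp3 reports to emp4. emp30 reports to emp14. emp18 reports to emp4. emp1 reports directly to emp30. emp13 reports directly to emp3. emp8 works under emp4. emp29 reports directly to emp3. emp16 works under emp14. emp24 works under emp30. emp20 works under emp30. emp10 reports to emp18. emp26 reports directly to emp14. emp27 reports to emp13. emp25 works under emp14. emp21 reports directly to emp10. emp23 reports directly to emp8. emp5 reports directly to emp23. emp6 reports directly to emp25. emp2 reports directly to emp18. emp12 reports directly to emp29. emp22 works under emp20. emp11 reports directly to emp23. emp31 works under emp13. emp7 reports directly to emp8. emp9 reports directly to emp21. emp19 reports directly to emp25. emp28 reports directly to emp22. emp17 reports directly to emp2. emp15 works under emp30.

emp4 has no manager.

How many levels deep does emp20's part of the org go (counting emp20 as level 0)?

The longest chain under emp20 runs emp20 → emp22 → emp28, which is 2 levels below emp20.

2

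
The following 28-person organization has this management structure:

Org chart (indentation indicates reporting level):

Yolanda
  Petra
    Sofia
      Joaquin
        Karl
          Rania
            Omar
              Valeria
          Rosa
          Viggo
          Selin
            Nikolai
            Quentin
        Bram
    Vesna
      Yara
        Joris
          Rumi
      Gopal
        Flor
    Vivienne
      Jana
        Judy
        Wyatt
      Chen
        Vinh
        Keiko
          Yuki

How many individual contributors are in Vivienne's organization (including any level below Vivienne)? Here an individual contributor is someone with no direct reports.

4

The people in Vivienne's organization with no one reporting to them are Yuki, Vinh, Wyatt, Judy. That is 4.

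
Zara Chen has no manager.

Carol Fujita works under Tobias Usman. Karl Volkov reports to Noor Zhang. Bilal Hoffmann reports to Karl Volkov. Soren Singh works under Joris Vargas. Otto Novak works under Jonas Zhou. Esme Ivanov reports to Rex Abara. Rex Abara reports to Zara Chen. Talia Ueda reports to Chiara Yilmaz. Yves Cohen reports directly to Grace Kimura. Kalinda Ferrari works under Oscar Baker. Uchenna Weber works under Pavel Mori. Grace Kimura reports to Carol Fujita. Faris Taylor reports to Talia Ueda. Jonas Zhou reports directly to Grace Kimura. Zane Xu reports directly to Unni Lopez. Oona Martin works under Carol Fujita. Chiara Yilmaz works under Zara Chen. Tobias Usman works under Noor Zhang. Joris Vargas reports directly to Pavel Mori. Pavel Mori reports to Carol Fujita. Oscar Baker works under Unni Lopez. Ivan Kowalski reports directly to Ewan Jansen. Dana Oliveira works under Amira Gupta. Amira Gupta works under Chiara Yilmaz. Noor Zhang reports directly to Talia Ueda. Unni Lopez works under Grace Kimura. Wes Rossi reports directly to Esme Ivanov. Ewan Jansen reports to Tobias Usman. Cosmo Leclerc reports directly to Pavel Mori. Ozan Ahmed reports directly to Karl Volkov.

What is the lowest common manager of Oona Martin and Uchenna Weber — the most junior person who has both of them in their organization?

Carol Fujita

Oona Martin's chain of managers is Carol Fujita, Tobias Usman, Noor Zhang, Talia Ueda, Chiara Yilmaz, Zara Chen. Uchenna Weber's chain of managers is Pavel Mori, Carol Fujita, Tobias Usman, Noor Zhang, Talia Ueda, Chiara Yilmaz, Zara Chen. The first manager that appears in both chains is Carol Fujita.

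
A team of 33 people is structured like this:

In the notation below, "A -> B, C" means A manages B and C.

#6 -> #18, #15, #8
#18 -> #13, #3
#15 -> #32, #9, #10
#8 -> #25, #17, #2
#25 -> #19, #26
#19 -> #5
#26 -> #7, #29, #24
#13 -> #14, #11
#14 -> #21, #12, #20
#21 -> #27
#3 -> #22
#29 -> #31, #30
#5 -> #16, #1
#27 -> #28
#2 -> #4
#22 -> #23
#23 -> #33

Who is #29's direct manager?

#26

#29 reports directly to #26.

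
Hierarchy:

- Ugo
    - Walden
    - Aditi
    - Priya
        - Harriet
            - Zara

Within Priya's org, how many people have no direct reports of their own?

The only person in Priya's organization with no one reporting to them is Zara. That is 1.

1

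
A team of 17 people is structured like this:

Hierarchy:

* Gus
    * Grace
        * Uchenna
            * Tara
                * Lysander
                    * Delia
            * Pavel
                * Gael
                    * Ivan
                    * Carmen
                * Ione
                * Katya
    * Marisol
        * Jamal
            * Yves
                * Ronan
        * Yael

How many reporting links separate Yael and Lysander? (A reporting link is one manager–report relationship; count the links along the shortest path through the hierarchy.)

Yael is 2 levels below Gus, and Lysander is 4 levels below Gus (their lowest common manager). The shortest path runs up from Yael to Gus and back down to Lysander: 2 + 4 = 6 links.

6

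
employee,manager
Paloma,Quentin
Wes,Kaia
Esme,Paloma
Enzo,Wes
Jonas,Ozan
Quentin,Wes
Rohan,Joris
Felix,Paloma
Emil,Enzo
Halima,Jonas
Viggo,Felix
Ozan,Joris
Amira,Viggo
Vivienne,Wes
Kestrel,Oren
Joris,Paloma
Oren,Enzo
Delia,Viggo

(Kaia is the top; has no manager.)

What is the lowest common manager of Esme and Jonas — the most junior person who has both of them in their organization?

Esme's chain of managers is Paloma, Quentin, Wes, Kaia. Jonas's chain of managers is Ozan, Joris, Paloma, Quentin, Wes, Kaia. The first manager that appears in both chains is Paloma.

Paloma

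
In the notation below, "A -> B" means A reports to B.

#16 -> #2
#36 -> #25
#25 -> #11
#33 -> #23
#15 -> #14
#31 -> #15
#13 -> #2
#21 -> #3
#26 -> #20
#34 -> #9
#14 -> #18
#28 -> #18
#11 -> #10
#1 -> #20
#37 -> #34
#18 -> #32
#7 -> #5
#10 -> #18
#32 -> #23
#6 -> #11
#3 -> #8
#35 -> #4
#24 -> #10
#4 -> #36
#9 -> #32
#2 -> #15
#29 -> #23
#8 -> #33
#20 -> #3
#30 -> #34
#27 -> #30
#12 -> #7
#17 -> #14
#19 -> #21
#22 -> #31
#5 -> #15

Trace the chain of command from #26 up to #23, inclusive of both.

#26 reports to #20. #20 reports to #3. #3 reports to #8. #8 reports to #33. #33 reports to #23. #23 is at the top.

#26 -> #20 -> #3 -> #8 -> #33 -> #23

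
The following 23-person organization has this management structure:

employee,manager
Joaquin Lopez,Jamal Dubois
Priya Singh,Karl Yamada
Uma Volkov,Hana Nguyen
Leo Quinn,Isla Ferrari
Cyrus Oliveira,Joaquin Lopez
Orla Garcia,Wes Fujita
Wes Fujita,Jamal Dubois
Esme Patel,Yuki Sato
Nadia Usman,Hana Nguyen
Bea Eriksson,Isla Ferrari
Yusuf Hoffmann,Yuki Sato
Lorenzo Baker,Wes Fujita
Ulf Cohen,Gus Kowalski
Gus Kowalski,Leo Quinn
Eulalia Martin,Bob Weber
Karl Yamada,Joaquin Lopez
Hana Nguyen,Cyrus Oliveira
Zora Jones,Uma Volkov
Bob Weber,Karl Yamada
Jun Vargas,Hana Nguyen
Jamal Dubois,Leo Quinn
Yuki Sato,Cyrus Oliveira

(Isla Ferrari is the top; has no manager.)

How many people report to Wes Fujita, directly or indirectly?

2

Wes Fujita directly manages Orla Garcia, Lorenzo Baker. Orla Garcia has no reports. Lorenzo Baker has no reports. So Wes Fujita's organization is 2 direct reports plus everyone under them: 1 + 1 = 2.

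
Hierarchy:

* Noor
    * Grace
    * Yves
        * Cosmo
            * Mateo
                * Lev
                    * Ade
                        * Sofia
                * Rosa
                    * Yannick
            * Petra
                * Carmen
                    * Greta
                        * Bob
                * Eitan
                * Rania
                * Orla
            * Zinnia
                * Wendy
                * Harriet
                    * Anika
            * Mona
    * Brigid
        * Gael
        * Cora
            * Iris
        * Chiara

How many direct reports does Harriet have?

1

Harriet directly manages Anika. That is 1 direct report.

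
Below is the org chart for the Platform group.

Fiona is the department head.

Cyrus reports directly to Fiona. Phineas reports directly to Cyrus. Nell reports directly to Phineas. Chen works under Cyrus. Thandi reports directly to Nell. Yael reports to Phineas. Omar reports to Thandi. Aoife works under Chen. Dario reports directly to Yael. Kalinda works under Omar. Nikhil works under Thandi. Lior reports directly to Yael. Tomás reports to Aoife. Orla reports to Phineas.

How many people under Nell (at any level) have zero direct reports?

The people in Nell's organization with no one reporting to them are Nikhil, Kalinda. That is 2.

2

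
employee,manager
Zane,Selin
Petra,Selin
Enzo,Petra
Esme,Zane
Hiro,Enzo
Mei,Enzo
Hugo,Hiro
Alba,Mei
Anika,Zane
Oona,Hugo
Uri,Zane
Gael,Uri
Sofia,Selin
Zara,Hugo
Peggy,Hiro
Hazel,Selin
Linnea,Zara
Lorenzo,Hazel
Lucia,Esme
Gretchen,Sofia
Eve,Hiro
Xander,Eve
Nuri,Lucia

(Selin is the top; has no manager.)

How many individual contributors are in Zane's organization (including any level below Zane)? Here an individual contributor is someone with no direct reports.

The people in Zane's organization with no one reporting to them are Gael, Anika, Nuri. That is 3.

3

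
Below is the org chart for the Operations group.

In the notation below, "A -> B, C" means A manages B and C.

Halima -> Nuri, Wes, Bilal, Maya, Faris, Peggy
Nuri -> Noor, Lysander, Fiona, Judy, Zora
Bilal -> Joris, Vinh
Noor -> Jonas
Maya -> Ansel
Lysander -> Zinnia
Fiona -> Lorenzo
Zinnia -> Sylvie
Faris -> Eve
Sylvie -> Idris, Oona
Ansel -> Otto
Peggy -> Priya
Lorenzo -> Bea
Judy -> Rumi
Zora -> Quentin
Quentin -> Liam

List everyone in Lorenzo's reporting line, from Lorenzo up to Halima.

Lorenzo -> Fiona -> Nuri -> Halima

Lorenzo reports to Fiona. Fiona reports to Nuri. Nuri reports to Halima. Halima is at the top.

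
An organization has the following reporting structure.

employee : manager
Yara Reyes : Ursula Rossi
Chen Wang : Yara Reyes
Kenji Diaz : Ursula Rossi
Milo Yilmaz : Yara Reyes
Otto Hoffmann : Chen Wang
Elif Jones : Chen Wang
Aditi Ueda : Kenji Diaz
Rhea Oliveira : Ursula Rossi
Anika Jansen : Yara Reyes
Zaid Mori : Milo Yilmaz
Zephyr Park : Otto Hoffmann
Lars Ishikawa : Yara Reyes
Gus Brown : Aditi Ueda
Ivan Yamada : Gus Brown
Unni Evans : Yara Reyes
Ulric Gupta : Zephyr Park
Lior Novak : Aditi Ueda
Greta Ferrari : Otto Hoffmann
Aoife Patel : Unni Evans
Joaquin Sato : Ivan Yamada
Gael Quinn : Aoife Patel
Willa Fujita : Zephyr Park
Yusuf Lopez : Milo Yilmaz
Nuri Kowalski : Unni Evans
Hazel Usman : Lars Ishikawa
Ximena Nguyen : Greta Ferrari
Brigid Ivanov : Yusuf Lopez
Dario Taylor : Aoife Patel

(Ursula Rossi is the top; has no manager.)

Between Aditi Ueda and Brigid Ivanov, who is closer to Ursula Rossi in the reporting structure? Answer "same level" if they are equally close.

Aditi Ueda

Aditi Ueda is 2 levels below Ursula Rossi; Brigid Ivanov is 4. Aditi Ueda is higher.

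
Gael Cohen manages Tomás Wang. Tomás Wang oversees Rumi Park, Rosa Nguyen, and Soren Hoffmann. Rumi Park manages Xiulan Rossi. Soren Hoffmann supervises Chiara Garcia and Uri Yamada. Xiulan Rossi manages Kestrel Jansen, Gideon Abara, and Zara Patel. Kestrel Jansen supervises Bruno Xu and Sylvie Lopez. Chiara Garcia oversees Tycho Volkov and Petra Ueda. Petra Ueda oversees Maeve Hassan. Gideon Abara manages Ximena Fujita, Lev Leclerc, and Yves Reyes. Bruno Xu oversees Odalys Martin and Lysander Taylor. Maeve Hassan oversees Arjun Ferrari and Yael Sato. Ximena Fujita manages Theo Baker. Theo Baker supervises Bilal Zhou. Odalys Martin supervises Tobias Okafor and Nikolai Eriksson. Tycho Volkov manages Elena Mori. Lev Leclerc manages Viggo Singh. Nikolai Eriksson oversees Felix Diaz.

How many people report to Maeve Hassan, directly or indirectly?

Maeve Hassan directly manages Arjun Ferrari, Yael Sato. Arjun Ferrari has no reports. Yael Sato has no reports. So Maeve Hassan's organization is 2 direct reports plus everyone under them: 1 + 1 = 2.

2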